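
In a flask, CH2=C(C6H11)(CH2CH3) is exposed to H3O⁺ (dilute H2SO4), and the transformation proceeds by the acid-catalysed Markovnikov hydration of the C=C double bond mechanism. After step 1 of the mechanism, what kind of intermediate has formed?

tertiary carbocation

Step 1: Electrophilic addition begins with the π(C=C) electrons forming a bond to the proton of H3O⁺. Following Markovnikov's rule, the resulting cation is tertiary. H2O is released.
After step 1 the species present is a tertiary carbocation.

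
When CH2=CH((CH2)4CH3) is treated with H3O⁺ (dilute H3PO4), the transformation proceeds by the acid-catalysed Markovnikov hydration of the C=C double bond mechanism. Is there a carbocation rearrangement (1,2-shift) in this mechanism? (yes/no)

The first-formed carbocation is secondary.
No single 1,2-shift to an adjacent carbon would produce a more-substituted cation than the one already present, so no rearrangement occurs.

no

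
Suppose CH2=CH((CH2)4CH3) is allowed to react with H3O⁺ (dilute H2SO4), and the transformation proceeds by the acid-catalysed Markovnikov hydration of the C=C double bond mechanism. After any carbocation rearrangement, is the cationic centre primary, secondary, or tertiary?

Step 1: Protonation of the alkene by H3O⁺: the π bond acts as the nucleophile and picks up H⁺, giving the more stable (Markovnikov) secondary carbocation. H2O is released.
No single 1,2-shift to an adjacent carbon would give a more-substituted cation, so no rearrangement occurs.

secondary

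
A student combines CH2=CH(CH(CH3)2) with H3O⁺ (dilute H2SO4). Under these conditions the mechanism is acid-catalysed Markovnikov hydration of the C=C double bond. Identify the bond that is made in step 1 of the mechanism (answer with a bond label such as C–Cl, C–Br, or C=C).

C–H

Step 1: Protonation of the alkene by H3O⁺: the π bond acts as the nucleophile and picks up H⁺, giving the more stable (Markovnikov) secondary carbocation. H2O is released.
The bond formed in this step is the C–H bond.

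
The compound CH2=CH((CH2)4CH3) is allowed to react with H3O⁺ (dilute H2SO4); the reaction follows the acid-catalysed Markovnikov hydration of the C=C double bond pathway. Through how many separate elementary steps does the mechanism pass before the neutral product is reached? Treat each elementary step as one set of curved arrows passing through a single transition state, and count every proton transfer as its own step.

Step 1: The π electrons of the C=C bond attack a proton of H3O⁺; Markovnikov addition places the new C–H on the less-substituted alkene carbon, so the positive charge ends up on the more-substituted carbon — a secondary carbocation. H2O is released.
(No 1,2-shift: no single shift to an adjacent carbon would give a more stable cation.)
Step 2: A lone pair on the oxygen of H2O attacks the carbocation, forming a C–O bond and an oxonium ion (a protonated alcohol).
Step 3: H2O removes a proton from the oxonium oxygen, regenerating H3O⁺ and giving the neutral alcohol.
Total: 3 elementary steps.

3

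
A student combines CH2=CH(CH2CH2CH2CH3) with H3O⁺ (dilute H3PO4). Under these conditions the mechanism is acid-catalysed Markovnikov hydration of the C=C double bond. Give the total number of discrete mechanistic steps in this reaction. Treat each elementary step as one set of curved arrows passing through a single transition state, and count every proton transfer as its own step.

Step 1: Protonation of the alkene by H3O⁺: the π bond acts as the nucleophile and picks up H⁺, giving the more stable (Markovnikov) secondary carbocation. H2O is released.
(No 1,2-shift: no single shift to an adjacent carbon would give a more stable cation.)
Step 2: Water acts as the nucleophile: an oxygen lone pair bonds to the cationic carbon, giving an oxonium-ion intermediate.
Step 3: Proton transfer from the O–H of the oxonium ion to H2O completes the catalytic cycle and yields the alcohol.
Total: 3 elementary steps.

3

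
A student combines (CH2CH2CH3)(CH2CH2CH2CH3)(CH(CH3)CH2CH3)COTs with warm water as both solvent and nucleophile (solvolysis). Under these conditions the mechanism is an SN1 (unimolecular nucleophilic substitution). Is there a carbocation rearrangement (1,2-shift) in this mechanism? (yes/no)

The first-formed carbocation is tertiary.
No single 1,2-shift to an adjacent carbon would produce a more-substituted cation than the one already present, so no rearrangement occurs.

no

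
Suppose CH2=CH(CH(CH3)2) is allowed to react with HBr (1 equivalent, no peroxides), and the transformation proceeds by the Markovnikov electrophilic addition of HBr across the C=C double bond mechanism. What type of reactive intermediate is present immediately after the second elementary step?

tertiary carbocation

Step 1: The π electrons of the C=C bond attack a proton of HBr; Markovnikov addition places the new C–H on the less-substituted alkene carbon, so the positive charge ends up on the more-substituted carbon — a secondary carbocation. The H–Br bond breaks heterolytically, releasing Br⁻.
Step 2: A hydride (H with its bonding pair) migrates from the adjacent isopropyl carbon to the cationic centre — a 1,2-hydride shift — upgrading the secondary cation to a tertiary one.
After step 2 the species present is a tertiary carbocation.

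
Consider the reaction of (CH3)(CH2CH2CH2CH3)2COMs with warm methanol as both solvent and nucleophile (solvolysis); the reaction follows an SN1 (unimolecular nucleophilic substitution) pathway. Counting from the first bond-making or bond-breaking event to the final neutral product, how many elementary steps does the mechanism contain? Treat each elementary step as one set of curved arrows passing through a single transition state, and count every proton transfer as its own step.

Step 1: The C–O bond breaks with both electrons going to the mesylate; MsO⁻ leaves and a tertiary carbocation remains.
(No 1,2-shift: no single shift to an adjacent carbon would give a more stable cation.)
Step 2: Nucleophilic capture: the oxygen of CH3OH bonds to the cationic carbon, producing an oxonium-ion intermediate.
Step 3: A second solvent molecule removes the proton on oxygen, giving the neutral ether product.
Total: 3 elementary steps.

3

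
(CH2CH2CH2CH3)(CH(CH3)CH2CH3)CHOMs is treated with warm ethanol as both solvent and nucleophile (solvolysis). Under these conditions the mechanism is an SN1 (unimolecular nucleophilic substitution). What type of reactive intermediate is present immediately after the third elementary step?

Step 1: Rate-determining heterolysis of the C–O bond gives MsO⁻ and a secondary carbocation.
Step 2: A hydride (H with its bonding pair) migrates from the adjacent sec-butyl carbon to the cationic centre — a 1,2-hydride shift — upgrading the secondary cation to a tertiary one.
Step 3: CH3CH2OH donates an oxygen lone pair into the empty p orbital of the cation, giving a protonated ether (an oxonium ion).
After step 3 the species present is an oxonium ion.

oxonium ion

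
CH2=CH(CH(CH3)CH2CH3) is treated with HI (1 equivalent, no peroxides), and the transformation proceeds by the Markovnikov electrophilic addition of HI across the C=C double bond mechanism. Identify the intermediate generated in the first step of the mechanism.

Step 1: Electrophilic addition begins with the π(C=C) electrons forming a bond to the proton of HI. Following Markovnikov's rule, the resulting cation is secondary. The H–I bond breaks heterolytically, releasing I⁻.
After step 1 the species present is a secondary carbocation.

secondary carbocation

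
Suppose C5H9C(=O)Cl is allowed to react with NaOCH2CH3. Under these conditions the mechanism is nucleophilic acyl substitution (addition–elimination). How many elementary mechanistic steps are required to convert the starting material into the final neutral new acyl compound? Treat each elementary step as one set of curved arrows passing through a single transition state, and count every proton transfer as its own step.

Step 1: Nucleophilic addition of CH3CH2O⁻ to the acyl carbon breaks the π(C=O) bond and yields a tetrahedral, anionic intermediate.
Step 2: An oxygen lone pair re-forms the C=O π bond as the C–Cl σ-bond breaks; Cl⁻ is expelled.
Total: 2 elementary steps.

2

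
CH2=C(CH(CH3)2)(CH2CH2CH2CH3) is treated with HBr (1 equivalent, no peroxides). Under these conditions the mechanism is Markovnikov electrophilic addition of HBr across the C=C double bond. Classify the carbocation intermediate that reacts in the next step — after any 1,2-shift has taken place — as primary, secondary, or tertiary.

Step 1: Protonation of the alkene by HBr: the π bond acts as the nucleophile and picks up H⁺, giving the more stable (Markovnikov) tertiary carbocation. The H–Br bond breaks heterolytically, releasing Br⁻.
No single 1,2-shift to an adjacent carbon would give a more-substituted cation, so no rearrangement occurs.

tertiary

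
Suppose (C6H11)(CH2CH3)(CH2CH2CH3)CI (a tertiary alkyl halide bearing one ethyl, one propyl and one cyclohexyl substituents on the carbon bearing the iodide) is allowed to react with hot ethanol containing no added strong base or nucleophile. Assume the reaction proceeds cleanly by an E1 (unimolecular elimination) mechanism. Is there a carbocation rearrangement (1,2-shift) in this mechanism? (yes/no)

The first-formed carbocation is tertiary.
No single 1,2-shift to an adjacent carbon would produce a more-substituted cation than the one already present, so no rearrangement occurs.

no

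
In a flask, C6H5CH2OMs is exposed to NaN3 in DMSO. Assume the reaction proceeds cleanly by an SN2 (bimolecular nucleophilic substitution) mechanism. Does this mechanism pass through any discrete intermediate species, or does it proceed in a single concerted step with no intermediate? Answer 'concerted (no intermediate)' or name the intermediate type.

N3⁻ attacks the back face of the α-carbon while MsO⁻ departs with the C–O bonding pair — a single concerted displacement through a pentacoordinate transition state.
All bond changes occur in one transition state; no discrete intermediate is formed.

concerted (no intermediate)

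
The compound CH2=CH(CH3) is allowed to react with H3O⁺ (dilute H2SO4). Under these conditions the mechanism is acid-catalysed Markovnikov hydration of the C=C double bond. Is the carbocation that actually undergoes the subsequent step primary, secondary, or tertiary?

Step 1: Electrophilic addition begins with the π(C=C) electrons forming a bond to the proton of H3O⁺. Following Markovnikov's rule, the resulting cation is secondary. H2O is released.
No single 1,2-shift to an adjacent carbon would give a more-substituted cation, so no rearrangement occurs.

secondary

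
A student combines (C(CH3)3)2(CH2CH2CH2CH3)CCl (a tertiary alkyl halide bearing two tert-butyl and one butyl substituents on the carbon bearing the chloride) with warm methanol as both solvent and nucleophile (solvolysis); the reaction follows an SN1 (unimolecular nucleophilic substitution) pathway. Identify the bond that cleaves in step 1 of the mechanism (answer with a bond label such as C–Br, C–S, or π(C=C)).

C–Cl

Step 1: Ionisation: the C–Cl σ-bond cleaves heterolytically; both bonding electrons depart with Cl⁻, leaving a tertiary carbocation at the α-carbon.
The bond broken in this step is the C–Cl bond.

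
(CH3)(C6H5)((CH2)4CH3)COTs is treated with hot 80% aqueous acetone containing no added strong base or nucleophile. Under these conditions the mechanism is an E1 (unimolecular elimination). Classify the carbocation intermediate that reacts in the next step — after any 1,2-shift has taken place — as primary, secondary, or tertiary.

tertiary

Step 1: Ionisation: the C–O σ-bond cleaves heterolytically; both bonding electrons depart with TsO⁻, leaving a tertiary carbocation at the α-carbon.
No single 1,2-shift to an adjacent carbon would give a more-substituted cation, so no rearrangement occurs.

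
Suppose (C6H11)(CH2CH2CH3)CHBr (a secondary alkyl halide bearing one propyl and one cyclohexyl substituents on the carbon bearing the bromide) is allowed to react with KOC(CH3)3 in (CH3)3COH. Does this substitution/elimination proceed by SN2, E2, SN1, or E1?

Conditions: a strong/bulky base with a secondary substrate bearing a β-hydrogen.
These conditions are the textbook signature of the E2 pathway.
A strong (often hindered) base removes a β-H in concert with loss of the leaving group — bimolecular elimination.

E2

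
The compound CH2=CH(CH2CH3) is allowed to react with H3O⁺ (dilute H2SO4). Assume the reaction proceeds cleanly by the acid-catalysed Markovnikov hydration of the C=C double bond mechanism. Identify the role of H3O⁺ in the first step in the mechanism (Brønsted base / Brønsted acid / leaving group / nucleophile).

Step 1: Protonation of the alkene by H3O⁺: the π bond acts as the nucleophile and picks up H⁺, giving the more stable (Markovnikov) secondary carbocation. H2O is released.
H3O⁺ in the first step donates a proton in a proton-transfer step — a Brønsted acid.

Brønsted acid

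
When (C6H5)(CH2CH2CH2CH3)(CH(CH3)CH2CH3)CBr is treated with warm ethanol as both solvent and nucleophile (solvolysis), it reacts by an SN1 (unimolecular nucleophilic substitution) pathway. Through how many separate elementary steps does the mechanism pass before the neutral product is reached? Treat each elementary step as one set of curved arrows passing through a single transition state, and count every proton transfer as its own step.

3

Step 1: Rate-determining heterolysis of the C–Br bond gives Br⁻ and a tertiary carbocation.
(No 1,2-shift: no single shift to an adjacent carbon would give a more stable cation.)
Step 2: Nucleophilic capture: the oxygen of CH3CH2OH bonds to the cationic carbon, producing an oxonium-ion intermediate.
Step 3: A second solvent molecule removes the proton on oxygen, giving the neutral ether product.
Total: 3 elementary steps.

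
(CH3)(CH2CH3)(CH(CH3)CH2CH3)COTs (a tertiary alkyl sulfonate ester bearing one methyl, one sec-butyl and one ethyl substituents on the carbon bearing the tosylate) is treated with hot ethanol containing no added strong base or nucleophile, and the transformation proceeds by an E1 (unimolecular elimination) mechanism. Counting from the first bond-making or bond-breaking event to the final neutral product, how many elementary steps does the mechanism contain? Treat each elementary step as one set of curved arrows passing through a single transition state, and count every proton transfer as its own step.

Step 1: Rate-determining heterolysis of the C–O bond gives TsO⁻ and a tertiary carbocation.
(No 1,2-shift: no single shift to an adjacent carbon would give a more stable cation.)
Step 2: A weak base (an ethanol molecule from the solvent) removes a proton from a carbon adjacent to the cationic centre; the electrons of that C–H bond become the new π(C=C) bond, giving the alkene.
Total: 2 elementary steps.

2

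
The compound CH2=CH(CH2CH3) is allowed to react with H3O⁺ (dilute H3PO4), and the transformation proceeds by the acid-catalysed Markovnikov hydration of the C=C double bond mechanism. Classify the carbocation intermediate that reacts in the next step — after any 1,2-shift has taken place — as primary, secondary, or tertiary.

Step 1: Protonation of the alkene by H3O⁺: the π bond acts as the nucleophile and picks up H⁺, giving the more stable (Markovnikov) secondary carbocation. H2O is released.
No single 1,2-shift to an adjacent carbon would give a more-substituted cation, so no rearrangement occurs.

secondary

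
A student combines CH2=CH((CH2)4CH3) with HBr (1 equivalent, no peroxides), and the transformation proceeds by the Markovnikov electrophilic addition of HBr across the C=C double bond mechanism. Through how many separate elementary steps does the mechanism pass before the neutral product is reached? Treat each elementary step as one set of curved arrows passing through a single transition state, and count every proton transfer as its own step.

2

Step 1: The π electrons of the C=C bond attack a proton of HBr; Markovnikov addition places the new C–H on the less-substituted alkene carbon, so the positive charge ends up on the more-substituted carbon — a secondary carbocation. The H–Br bond breaks heterolytically, releasing Br⁻.
(No 1,2-shift: no single shift to an adjacent carbon would give a more stable cation.)
Step 2: Br⁻ captures the cation: a lone pair on Br⁻ fills the empty p orbital, producing the alkyl halide product.
Total: 2 elementary steps.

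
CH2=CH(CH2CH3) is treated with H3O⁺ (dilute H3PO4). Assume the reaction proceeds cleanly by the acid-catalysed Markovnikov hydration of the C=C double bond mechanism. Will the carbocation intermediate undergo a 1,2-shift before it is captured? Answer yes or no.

no

The first-formed carbocation is secondary.
No single 1,2-shift to an adjacent carbon would produce a more-substituted cation than the one already present, so no rearrangement occurs.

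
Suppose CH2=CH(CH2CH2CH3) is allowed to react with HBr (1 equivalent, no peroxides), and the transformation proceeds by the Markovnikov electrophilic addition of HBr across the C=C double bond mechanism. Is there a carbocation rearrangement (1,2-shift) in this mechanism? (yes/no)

no

The first-formed carbocation is secondary.
No single 1,2-shift to an adjacent carbon would produce a more-substituted cation than the one already present, so no rearrangement occurs.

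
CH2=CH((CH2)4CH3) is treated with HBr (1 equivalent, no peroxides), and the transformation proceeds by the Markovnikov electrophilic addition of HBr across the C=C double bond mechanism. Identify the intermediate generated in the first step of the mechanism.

Step 1: The π electrons of the C=C bond attack a proton of HBr; Markovnikov addition places the new C–H on the less-substituted alkene carbon, so the positive charge ends up on the more-substituted carbon — a secondary carbocation. The H–Br bond breaks heterolytically, releasing Br⁻.
After step 1 the species present is a secondary carbocation.

secondary carbocation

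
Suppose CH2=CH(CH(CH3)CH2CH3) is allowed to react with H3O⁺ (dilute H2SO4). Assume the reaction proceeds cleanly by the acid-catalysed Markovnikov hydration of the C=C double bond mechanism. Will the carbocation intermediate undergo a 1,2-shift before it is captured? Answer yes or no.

The first-formed carbocation is secondary.
The adjacent sec-butyl carbon already bears 2 other carbon substituents and has a hydrogen to migrate; after a 1,2-hydride shift from that carbon the positive charge sits on a tertiary centre.
Tertiary is more stable than secondary, so the shift occurs.

yes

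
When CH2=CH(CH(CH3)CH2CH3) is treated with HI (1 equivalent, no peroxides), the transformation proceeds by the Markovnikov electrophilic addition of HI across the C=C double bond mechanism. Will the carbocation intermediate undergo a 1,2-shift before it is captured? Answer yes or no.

yes

The first-formed carbocation is secondary.
The adjacent sec-butyl carbon already bears 2 other carbon substituents and has a hydrogen to migrate; after a 1,2-hydride shift from that carbon the positive charge sits on a tertiary centre.
Tertiary is more stable than secondary, so the shift occurs.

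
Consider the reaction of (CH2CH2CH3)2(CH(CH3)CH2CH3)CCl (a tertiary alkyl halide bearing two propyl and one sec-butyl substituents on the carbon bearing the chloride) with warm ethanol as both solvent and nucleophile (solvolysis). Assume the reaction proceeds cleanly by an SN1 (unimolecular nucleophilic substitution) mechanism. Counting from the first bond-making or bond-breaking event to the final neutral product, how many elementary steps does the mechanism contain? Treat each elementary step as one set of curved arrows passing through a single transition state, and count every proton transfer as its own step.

Step 1: The C–Cl bond breaks with both electrons going to the chloride; Cl⁻ leaves and a tertiary carbocation remains.
(No 1,2-shift: no single shift to an adjacent carbon would give a more stable cation.)
Step 2: CH3CH2OH donates an oxygen lone pair into the empty p orbital of the cation, giving a protonated ether (an oxonium ion).
Step 3: A second solvent molecule removes the proton on oxygen, giving the neutral ether product.
Total: 3 elementary steps.

3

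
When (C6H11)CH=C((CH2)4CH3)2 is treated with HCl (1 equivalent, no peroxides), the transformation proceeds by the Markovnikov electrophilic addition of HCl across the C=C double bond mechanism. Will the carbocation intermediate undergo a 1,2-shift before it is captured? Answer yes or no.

The first-formed carbocation is tertiary.
No single 1,2-shift to an adjacent carbon would produce a more-substituted cation than the one already present, so no rearrangement occurs.

no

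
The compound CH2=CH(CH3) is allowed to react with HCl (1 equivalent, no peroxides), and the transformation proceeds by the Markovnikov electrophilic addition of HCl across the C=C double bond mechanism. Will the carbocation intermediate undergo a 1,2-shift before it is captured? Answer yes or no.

no

The first-formed carbocation is secondary.
No single 1,2-shift to an adjacent carbon would produce a more-substituted cation than the one already present, so no rearrangement occurs.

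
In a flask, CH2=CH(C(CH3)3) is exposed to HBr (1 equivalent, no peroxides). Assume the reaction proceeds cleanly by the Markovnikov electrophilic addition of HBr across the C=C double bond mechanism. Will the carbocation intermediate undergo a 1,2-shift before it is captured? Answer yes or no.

yes

The first-formed carbocation is secondary.
The adjacent tert-butyl carbon has no hydrogen but bears methyl groups; migration of one methyl with its bonding pair (a 1,2-methyl shift) places the charge on a tertiary centre.
Tertiary is more stable than secondary, so the shift occurs.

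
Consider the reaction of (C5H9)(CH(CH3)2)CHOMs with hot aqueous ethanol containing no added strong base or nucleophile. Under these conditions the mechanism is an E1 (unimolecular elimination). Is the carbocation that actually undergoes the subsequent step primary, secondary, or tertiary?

Step 1: The C–O bond breaks with both electrons going to the mesylate; MsO⁻ leaves and a secondary carbocation remains.
Step 2: A hydride (H with its bonding pair) migrates from the adjacent cyclopentyl carbon to the cationic centre — a 1,2-hydride shift — upgrading the secondary cation to a tertiary one.
The cation rearranges from secondary to tertiary via a 1,2-hydride shift from the adjacent cyclopentyl carbon; the tertiary cation is what reacts next.

tertiary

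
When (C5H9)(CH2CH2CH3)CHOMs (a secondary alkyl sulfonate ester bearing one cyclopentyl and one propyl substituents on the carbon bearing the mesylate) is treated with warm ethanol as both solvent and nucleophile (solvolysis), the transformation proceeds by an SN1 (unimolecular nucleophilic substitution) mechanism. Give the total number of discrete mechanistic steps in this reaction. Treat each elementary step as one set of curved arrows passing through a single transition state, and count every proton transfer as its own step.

4

Step 1: Rate-determining heterolysis of the C–O bond gives MsO⁻ and a secondary carbocation.
Step 2: Carbocation rearrangement: a 1,2-hydride shift from the adjacent cyclopentyl carbon converts the initially-formed secondary cation into the more stable tertiary cation.
Step 3: A lone pair on the oxygen of CH3CH2OH attacks the carbocation, forming a new C–O σ-bond and an oxonium ion.
Step 4: A second solvent molecule removes the proton on oxygen, giving the neutral ether product.
Total: 4 elementary steps.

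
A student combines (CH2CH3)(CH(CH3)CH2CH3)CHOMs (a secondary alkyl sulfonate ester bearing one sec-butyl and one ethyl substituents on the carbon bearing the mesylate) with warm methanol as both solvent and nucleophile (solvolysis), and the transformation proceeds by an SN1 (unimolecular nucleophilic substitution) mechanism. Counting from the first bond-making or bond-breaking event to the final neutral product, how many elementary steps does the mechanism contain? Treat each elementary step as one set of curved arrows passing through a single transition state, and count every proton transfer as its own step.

Step 1: Unassisted departure of MsO⁻ (taking the C–O bonding pair) generates a secondary carbocation.
Step 2: Carbocation rearrangement: a 1,2-hydride shift from the adjacent sec-butyl carbon converts the initially-formed secondary cation into the more stable tertiary cation.
Step 3: A lone pair on the oxygen of CH3OH attacks the carbocation, forming a new C–O σ-bond and an oxonium ion.
Step 4: A second solvent molecule removes the proton on oxygen, giving the neutral ether product.
Total: 4 elementary steps.

4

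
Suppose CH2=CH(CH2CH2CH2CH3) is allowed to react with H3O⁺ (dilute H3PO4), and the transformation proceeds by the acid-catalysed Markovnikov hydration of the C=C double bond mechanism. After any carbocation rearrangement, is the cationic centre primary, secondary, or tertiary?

secondary

Step 1: Electrophilic addition begins with the π(C=C) electrons forming a bond to the proton of H3O⁺. Following Markovnikov's rule, the resulting cation is secondary. H2O is released.
No single 1,2-shift to an adjacent carbon would give a more-substituted cation, so no rearrangement occurs.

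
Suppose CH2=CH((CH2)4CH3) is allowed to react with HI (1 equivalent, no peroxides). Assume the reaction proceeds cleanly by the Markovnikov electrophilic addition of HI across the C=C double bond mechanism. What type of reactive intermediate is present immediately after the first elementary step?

secondary carbocation

Step 1: Electrophilic addition begins with the π(C=C) electrons forming a bond to the proton of HI. Following Markovnikov's rule, the resulting cation is secondary. The H–I bond breaks heterolytically, releasing I⁻.
After step 1 the species present is a secondary carbocation.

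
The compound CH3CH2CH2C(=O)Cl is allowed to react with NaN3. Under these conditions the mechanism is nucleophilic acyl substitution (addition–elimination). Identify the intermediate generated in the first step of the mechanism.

Step 1: N3⁻ adds to the carbonyl carbon; the C=O π electrons shift onto oxygen and a tetrahedral alkoxide intermediate forms.
After step 1 the species present is a tetrahedral intermediate.

tetrahedral intermediate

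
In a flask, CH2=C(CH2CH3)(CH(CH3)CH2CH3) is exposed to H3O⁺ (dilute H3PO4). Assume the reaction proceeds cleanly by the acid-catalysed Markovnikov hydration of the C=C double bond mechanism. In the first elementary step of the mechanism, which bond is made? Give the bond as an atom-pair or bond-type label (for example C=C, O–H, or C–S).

Step 1: Electrophilic addition begins with the π(C=C) electrons forming a bond to the proton of H3O⁺. Following Markovnikov's rule, the resulting cation is tertiary. H2O is released.
The bond formed in this step is the C–H bond.

C–H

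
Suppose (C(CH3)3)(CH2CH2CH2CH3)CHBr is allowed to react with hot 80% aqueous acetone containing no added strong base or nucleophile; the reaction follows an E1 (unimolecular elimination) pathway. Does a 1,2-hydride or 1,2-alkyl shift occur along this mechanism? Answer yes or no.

The first-formed carbocation is secondary.
The adjacent tert-butyl carbon has no hydrogen but bears methyl groups; migration of one methyl with its bonding pair (a 1,2-methyl shift) places the charge on a tertiary centre.
Tertiary is more stable than secondary, so the shift occurs.

yes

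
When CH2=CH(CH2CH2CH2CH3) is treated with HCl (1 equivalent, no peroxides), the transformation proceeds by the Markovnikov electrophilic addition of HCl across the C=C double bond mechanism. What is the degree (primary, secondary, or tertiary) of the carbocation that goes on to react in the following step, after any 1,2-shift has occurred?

secondary

Step 1: Electrophilic addition begins with the π(C=C) electrons forming a bond to the proton of HCl. Following Markovnikov's rule, the resulting cation is secondary. The H–Cl bond breaks heterolytically, releasing Cl⁻.
No single 1,2-shift to an adjacent carbon would give a more-substituted cation, so no rearrangement occurs.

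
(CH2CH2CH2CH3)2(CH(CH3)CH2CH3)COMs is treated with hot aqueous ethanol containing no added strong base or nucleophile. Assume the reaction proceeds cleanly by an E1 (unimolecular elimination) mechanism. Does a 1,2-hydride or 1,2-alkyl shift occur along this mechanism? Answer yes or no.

The first-formed carbocation is tertiary.
No single 1,2-shift to an adjacent carbon would produce a more-substituted cation than the one already present, so no rearrangement occurs.

no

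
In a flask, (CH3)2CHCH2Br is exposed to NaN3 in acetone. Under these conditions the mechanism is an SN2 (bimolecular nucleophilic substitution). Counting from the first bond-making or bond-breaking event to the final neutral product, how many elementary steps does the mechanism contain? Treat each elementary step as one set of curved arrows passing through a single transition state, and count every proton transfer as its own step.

Step 1: N3⁻ attacks the back face of the α-carbon while Br⁻ departs with the C–Br bonding pair — a single concerted displacement through a pentacoordinate transition state.
Total: 1 elementary step.

1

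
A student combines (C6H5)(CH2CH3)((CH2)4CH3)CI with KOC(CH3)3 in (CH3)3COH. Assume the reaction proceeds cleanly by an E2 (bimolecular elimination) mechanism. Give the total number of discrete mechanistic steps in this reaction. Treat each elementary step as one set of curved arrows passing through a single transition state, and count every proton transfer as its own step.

Step 1: The strong base (CH3)3CO⁻ removes a β-hydrogen; in the same concerted event the electrons of the breaking C–H bond form the new π(C=C) bond and the C–I σ-bond breaks, expelling I⁻. Anti-periplanar geometry; one transition state.
Total: 1 elementary step.

1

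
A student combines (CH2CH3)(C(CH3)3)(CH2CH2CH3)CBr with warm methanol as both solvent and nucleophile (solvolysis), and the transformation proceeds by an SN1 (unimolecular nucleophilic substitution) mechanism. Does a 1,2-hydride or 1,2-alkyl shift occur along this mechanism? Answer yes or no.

no

The first-formed carbocation is tertiary.
No single 1,2-shift to an adjacent carbon would produce a more-substituted cation than the one already present, so no rearrangement occurs.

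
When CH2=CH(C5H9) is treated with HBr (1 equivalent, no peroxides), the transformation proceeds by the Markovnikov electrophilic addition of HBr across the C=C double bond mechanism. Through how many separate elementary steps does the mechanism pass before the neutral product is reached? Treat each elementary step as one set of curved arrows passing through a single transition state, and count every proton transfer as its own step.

Step 1: The π electrons of the C=C bond attack a proton of HBr; Markovnikov addition places the new C–H on the less-substituted alkene carbon, so the positive charge ends up on the more-substituted carbon — a secondary carbocation. The H–Br bond breaks heterolytically, releasing Br⁻.
Step 2: A 1,2-hydride shift from the adjacent cyclopentyl carbon moves the positive charge from the secondary centre to an adjacent carbon, generating a more stable tertiary carbocation.
Step 3: Br⁻ captures the cation: a lone pair on Br⁻ fills the empty p orbital, producing the alkyl halide product.
Total: 3 elementary steps.

3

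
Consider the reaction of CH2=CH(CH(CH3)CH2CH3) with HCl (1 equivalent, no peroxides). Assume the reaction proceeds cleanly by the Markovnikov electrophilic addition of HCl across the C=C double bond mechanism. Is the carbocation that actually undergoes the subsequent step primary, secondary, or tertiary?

Step 1: The π electrons of the C=C bond attack a proton of HCl; Markovnikov addition places the new C–H on the less-substituted alkene carbon, so the positive charge ends up on the more-substituted carbon — a secondary carbocation. The H–Cl bond breaks heterolytically, releasing Cl⁻.
Step 2: Carbocation rearrangement: a 1,2-hydride shift from the adjacent sec-butyl carbon converts the initially-formed secondary cation into the more stable tertiary cation.
The cation rearranges from secondary to tertiary via a 1,2-hydride shift from the adjacent sec-butyl carbon; the tertiary cation is what reacts next.

tertiary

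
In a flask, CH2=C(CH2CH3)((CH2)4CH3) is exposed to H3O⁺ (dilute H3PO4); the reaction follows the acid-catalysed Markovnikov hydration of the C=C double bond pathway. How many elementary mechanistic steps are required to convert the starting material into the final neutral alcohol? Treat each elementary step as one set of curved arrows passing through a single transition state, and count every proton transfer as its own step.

3

Step 1: Electrophilic addition begins with the π(C=C) electrons forming a bond to the proton of H3O⁺. Following Markovnikov's rule, the resulting cation is tertiary. H2O is released.
(No 1,2-shift: no single shift to an adjacent carbon would give a more stable cation.)
Step 2: A lone pair on the oxygen of H2O attacks the carbocation, forming a C–O bond and an oxonium ion (a protonated alcohol).
Step 3: H2O removes a proton from the oxonium oxygen, regenerating H3O⁺ and giving the neutral alcohol.
Total: 3 elementary steps.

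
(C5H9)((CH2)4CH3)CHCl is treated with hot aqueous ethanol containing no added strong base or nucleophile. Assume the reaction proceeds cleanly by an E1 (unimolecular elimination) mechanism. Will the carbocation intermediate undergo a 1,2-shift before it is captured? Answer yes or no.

The first-formed carbocation is secondary.
The adjacent cyclopentyl carbon already bears 2 other carbon substituents and has a hydrogen to migrate; after a 1,2-hydride shift from that carbon the positive charge sits on a tertiary centre.
Tertiary is more stable than secondary, so the shift occurs.

yes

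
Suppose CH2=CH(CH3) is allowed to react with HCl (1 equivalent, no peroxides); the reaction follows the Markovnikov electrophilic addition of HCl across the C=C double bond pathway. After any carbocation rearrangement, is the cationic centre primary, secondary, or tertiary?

secondary

Step 1: Protonation of the alkene by HCl: the π bond acts as the nucleophile and picks up H⁺, giving the more stable (Markovnikov) secondary carbocation. The H–Cl bond breaks heterolytically, releasing Cl⁻.
No single 1,2-shift to an adjacent carbon would give a more-substituted cation, so no rearrangement occurs.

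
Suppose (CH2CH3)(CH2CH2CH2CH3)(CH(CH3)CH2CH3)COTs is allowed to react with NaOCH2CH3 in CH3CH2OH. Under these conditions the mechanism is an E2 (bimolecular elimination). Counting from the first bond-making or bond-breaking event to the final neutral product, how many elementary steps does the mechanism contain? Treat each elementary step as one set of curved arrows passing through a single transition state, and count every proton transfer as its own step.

Step 1: In one step, CH3CH2O⁻ pulls off a β-proton, the C–O bond cleaves, and a C=C double bond forms between the α- and β-carbons (E2, anti elimination).
Total: 1 elementary step.

1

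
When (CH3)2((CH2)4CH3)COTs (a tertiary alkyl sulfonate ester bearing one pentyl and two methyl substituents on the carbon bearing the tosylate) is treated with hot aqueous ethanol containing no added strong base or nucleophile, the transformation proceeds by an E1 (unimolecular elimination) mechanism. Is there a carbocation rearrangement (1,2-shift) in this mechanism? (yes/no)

no

The first-formed carbocation is tertiary.
No single 1,2-shift to an adjacent carbon would produce a more-substituted cation than the one already present, so no rearrangement occurs.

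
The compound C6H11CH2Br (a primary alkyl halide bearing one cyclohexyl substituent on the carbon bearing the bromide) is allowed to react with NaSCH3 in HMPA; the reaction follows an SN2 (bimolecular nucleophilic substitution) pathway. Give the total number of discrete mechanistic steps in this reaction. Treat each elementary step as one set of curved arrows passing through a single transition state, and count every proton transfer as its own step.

Step 1: The methanethiolate nucleophile donates a lone pair from S to the α-carbon in a backside attack; simultaneously the C–Br σ-bond breaks and both of its electrons leave with Br⁻. One concerted step with inversion of configuration.
Total: 1 elementary step.

1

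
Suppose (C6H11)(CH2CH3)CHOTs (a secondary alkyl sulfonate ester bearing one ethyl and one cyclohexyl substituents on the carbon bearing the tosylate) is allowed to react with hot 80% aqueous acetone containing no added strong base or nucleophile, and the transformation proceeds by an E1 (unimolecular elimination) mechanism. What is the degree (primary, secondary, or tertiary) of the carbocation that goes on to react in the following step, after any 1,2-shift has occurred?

Step 1: Rate-determining heterolysis of the C–O bond gives TsO⁻ and a secondary carbocation.
Step 2: A 1,2-hydride shift from the adjacent cyclohexyl carbon moves the positive charge from the secondary centre to an adjacent carbon, generating a more stable tertiary carbocation.
The cation rearranges from secondary to tertiary via a 1,2-hydride shift from the adjacent cyclohexyl carbon; the tertiary cation is what reacts next.

tertiary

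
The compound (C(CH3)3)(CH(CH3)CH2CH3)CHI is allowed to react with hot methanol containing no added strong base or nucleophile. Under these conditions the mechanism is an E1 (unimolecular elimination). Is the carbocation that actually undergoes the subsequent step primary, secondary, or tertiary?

Step 1: Rate-determining heterolysis of the C–I bond gives I⁻ and a secondary carbocation.
Step 2: A 1,2-hydride shift from the adjacent sec-butyl carbon moves the positive charge from the secondary centre to an adjacent carbon, generating a more stable tertiary carbocation.
The cation rearranges from secondary to tertiary via a 1,2-hydride shift from the adjacent sec-butyl carbon; the tertiary cation is what reacts next.

tertiary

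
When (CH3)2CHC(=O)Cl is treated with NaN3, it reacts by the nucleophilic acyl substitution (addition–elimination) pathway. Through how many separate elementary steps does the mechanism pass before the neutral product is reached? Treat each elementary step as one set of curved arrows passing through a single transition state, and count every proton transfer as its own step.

Step 1: A lone pair on the N of N3⁻ attacks the electrophilic acyl carbon; the π(C=O) electrons move onto oxygen, giving a tetrahedral intermediate.
Step 2: Elimination step: re-formation of the carbonyl π bond drives out Cl⁻, giving the new acyl compound.
Total: 2 elementary steps.

2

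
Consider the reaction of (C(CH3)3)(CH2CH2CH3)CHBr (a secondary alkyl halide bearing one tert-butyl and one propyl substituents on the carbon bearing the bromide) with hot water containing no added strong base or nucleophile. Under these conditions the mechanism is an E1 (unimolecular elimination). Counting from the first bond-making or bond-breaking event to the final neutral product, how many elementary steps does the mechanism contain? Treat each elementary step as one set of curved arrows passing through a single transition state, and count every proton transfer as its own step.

Step 1: Ionisation: the C–Br σ-bond cleaves heterolytically; both bonding electrons depart with Br⁻, leaving a secondary carbocation at the α-carbon.
Step 2: Carbocation rearrangement: a 1,2-methyl shift from the adjacent tert-butyl carbon converts the initially-formed secondary cation into the more stable tertiary cation.
Step 3: Loss of a β-proton to a water molecule of the solvent: the C–H bonding pair collapses toward the cationic carbon to form the C=C π bond, yielding the alkene.
Total: 3 elementary steps.

3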